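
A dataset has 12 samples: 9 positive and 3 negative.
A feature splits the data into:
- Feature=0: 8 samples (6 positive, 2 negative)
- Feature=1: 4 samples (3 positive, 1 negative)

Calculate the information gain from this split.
0.0000 bits

Information Gain = H(Y) - H(Y|Feature)

Before split:
P(positive) = 9/12 = 0.7500
H(Y) = 0.8113 bits

After split:
Feature=0: H = 0.8113 bits (weight = 8/12)
Feature=1: H = 0.8113 bits (weight = 4/12)
H(Y|Feature) = (8/12)×0.8113 + (4/12)×0.8113 = 0.8113 bits

Information Gain = 0.8113 - 0.8113 = 0.0000 bits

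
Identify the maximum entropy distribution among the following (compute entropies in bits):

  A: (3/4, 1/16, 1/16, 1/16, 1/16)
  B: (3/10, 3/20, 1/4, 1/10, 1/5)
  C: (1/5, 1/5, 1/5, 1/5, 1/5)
C

For a discrete distribution over n outcomes, entropy is maximized by the uniform distribution.

Computing entropies:
H(A) = 1.3113 bits
H(B) = 2.2282 bits
H(C) = 2.3219 bits

The uniform distribution (where all probabilities equal 1/5) achieves the maximum entropy of log_2(5) = 2.3219 bits.

Distribution C has the highest entropy.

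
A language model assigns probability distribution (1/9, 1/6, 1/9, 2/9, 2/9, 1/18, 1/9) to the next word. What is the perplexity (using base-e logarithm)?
6.4243

Perplexity is e^H (or exp(H) for natural log).

First, H = -Σ p log p = 1.8601 nats
Perplexity = e^1.8601 = 6.4243

Interpretation: The model's uncertainty is equivalent to choosing uniformly among 6.4 options.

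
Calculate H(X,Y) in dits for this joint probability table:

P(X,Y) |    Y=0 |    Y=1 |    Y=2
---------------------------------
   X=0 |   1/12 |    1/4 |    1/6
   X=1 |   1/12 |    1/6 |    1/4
0.7403 dits

Joint entropy is H(X,Y) = -Σ_{x,y} p(x,y) log p(x,y).

Summing over all non-zero entries:
H(X,Y) = -[1/12·log_10(1/12) + 1/4·log_10(1/4) + 1/6·log_10(1/6) + 1/12·log_10(1/12) + 1/6·log_10(1/6) + 1/4·log_10(1/4)]
H(X,Y) = 0.7403 dits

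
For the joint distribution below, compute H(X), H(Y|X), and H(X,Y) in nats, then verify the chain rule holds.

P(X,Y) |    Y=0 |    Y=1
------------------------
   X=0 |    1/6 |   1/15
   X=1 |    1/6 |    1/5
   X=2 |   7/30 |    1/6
H(X,Y) = 1.7379, H(X) = 1.0740, H(Y|X) = 0.6639 (all in nats)

Chain rule: H(X,Y) = H(X) + H(Y|X)

Left side — joint entropy directly:
H(X,Y) = -Σ p(x,y) log p(x,y) = 1.7379 nats

Right side — compute H(Y|X) from the conditional distributions:
P(X) = (7/30, 11/30, 2/5), so H(X) = 1.0740 nats
H(Y|X) = Σ_x P(X=x) · H(Y|X=x):
  P(Y|X=0) = (5/7, 2/7), H(Y|X=0) = 0.5983, weight P(X=0) = 7/30
  P(Y|X=1) = (5/11, 6/11), H(Y|X=1) = 0.6890, weight P(X=1) = 11/30
  P(Y|X=2) = (7/12, 5/12), H(Y|X=2) = 0.6792, weight P(X=2) = 2/5
H(Y|X) = 0.6639 nats

H(X) + H(Y|X) = 1.0740 + 0.6639 = 1.7379 nats

Both sides equal 1.7379 nats. ✓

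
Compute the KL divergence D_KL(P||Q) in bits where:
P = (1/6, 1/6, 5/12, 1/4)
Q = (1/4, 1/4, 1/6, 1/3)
0.2521 bits

KL divergence: D_KL(P||Q) = Σ p(x) log(p(x)/q(x))

Computing term by term:
  x=0: 1/6 × log_2[(1/6)/(1/4)] = 1/6 × -0.5850 = -0.0975
  x=1: 1/6 × log_2[(1/6)/(1/4)] = 1/6 × -0.5850 = -0.0975
  x=2: 5/12 × log_2[(5/12)/(1/6)] = 5/12 × 1.3219 = 0.5508
  x=3: 1/4 × log_2[(1/4)/(1/3)] = 1/4 × -0.4150 = -0.1038

D_KL(P||Q) = 0.2521 bits

Note: KL divergence is always non-negative and equals 0 iff P = Q.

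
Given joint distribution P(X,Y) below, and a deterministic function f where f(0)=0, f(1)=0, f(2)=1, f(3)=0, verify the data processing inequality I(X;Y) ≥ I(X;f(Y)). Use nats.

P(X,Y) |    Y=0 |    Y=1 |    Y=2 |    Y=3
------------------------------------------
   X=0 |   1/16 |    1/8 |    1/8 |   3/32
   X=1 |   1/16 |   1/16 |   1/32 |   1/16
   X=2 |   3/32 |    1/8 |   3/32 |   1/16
I(X;Y) = 0.0209, I(X;f(Y)) = 0.0110, inequality holds: 0.0209 ≥ 0.0110

Data Processing Inequality: For any Markov chain X → Y → Z, we have I(X;Y) ≥ I(X;Z).

Here Z = f(Y) is a deterministic function of Y, forming X → Y → Z.

Original I(X;Y) = 0.0209 nats

After applying f:
P(X,Z) where Z=f(Y):
- P(X,Z=0) = P(X,Y=0) + P(X,Y=1) + P(X,Y=3)
- P(X,Z=1) = P(X,Y=2)

I(X;Z) = I(X;f(Y)) = 0.0110 nats

Verification: 0.0209 ≥ 0.0110 ✓

Information cannot be created by processing; the function f can only lose information about X.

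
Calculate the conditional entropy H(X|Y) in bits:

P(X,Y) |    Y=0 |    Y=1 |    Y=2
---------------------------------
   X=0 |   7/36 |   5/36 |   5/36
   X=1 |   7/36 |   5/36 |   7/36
0.9933 bits

Using the chain rule: H(X|Y) = H(X,Y) - H(Y)

First, compute H(X,Y) = 2.5648 bits

Marginal P(Y) = (7/18, 5/18, 1/3)
H(Y) = 1.5715 bits

H(X|Y) = H(X,Y) - H(Y) = 2.5648 - 1.5715 = 0.9933 bits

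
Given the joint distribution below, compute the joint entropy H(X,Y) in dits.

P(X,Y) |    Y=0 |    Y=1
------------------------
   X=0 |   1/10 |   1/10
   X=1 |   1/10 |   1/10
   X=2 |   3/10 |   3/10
0.7137 dits

Joint entropy is H(X,Y) = -Σ_{x,y} p(x,y) log p(x,y).

Summing over all non-zero entries:
H(X,Y) = -[1/10·log_10(1/10) + 1/10·log_10(1/10) + 1/10·log_10(1/10) + 1/10·log_10(1/10) + 3/10·log_10(3/10) + 3/10·log_10(3/10)]
H(X,Y) = 0.7137 dits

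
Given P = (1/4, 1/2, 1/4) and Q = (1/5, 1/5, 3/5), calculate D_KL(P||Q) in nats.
0.2951 nats

KL divergence: D_KL(P||Q) = Σ p(x) log(p(x)/q(x))

Computing term by term:
  x=0: 1/4 × log_e[(1/4)/(1/5)] = 1/4 × 0.2231 = 0.0558
  x=1: 1/2 × log_e[(1/2)/(1/5)] = 1/2 × 0.9163 = 0.4581
  x=2: 1/4 × log_e[(1/4)/(3/5)] = 1/4 × -0.8755 = -0.2189

D_KL(P||Q) = 0.2951 nats

Note: KL divergence is always non-negative and equals 0 iff P = Q.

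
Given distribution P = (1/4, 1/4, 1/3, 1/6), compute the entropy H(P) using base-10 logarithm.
0.5898 dits

Shannon entropy is H(X) = -Σ p(x) log p(x).

For P = (1/4, 1/4, 1/3, 1/6):
H = -1/4 × log_10(1/4) -1/4 × log_10(1/4) -1/3 × log_10(1/3) -1/6 × log_10(1/6)
H = 0.5898 dits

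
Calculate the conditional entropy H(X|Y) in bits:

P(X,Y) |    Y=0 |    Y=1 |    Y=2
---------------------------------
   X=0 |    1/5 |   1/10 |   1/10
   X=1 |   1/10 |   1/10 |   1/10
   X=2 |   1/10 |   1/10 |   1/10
1.5510 bits

Using the chain rule: H(X|Y) = H(X,Y) - H(Y)

First, compute H(X,Y) = 3.1219 bits

Marginal P(Y) = (2/5, 3/10, 3/10)
H(Y) = 1.5710 bits

H(X|Y) = H(X,Y) - H(Y) = 3.1219 - 1.5710 = 1.5510 bits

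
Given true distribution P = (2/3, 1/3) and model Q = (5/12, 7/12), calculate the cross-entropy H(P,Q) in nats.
0.7633 nats

Cross-entropy: H(P,Q) = -Σ p(x) log q(x)

Alternatively: H(P,Q) = H(P) + D_KL(P||Q)
H(P) = 0.6365 nats
D_KL(P||Q) = 0.1268 nats

H(P,Q) = 0.6365 + 0.1268 = 0.7633 nats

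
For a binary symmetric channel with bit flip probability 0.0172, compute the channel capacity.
0.8746 bits

For a binary symmetric channel (BSC) with error probability p:
Capacity C = 1 - H(p) bits per symbol

where H(p) = -p log₂(p) - (1-p) log₂(1-p) is the binary entropy function.

H(0.0172) = 0.1254 bits
C = 1 - 0.1254 = 0.8746 bits per symbol

This means we can reliably transmit up to 0.8746 bits of information per channel use.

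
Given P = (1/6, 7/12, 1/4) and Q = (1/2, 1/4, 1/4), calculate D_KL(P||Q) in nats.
0.3112 nats

KL divergence: D_KL(P||Q) = Σ p(x) log(p(x)/q(x))

Computing term by term:
  x=0: 1/6 × log_e[(1/6)/(1/2)] = 1/6 × -1.0986 = -0.1831
  x=1: 7/12 × log_e[(7/12)/(1/4)] = 7/12 × 0.8473 = 0.4943
  x=2: 1/4 × log_e[(1/4)/(1/4)] = 1/4 × 0.0000 = 0.0000

D_KL(P||Q) = 0.3112 nats

Note: KL divergence is always non-negative and equals 0 iff P = Q.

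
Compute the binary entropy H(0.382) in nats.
0.6650 nats

The binary entropy function is:
H(p) = -p log(p) - (1-p) log(1-p)

H(0.382) = -0.382 × log_e(0.382) - 0.618 × log_e(0.618)
H(0.382) = 0.6650 nats

Note: Binary entropy is maximized at p=0.5 (H=1 bit) and minimized at p=0 or p=1 (H=0).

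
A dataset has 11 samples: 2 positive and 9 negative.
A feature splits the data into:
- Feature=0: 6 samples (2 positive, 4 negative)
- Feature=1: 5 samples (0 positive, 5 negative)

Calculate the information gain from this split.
0.1831 bits

Information Gain = H(Y) - H(Y|Feature)

Before split:
P(positive) = 2/11 = 0.1818
H(Y) = 0.6840 bits

After split:
Feature=0: H = 0.9183 bits (weight = 6/11)
Feature=1: H = 0.0000 bits (weight = 5/11)
H(Y|Feature) = (6/11)×0.9183 + (5/11)×0.0000 = 0.5009 bits

Information Gain = 0.6840 - 0.5009 = 0.1831 bits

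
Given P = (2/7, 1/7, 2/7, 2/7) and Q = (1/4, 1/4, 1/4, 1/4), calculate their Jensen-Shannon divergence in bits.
0.0133 bits

Jensen-Shannon divergence is:
JSD(P||Q) = 0.5 × D_KL(P||M) + 0.5 × D_KL(Q||M)
where M = 0.5 × (P + Q) is the mixture distribution.

M = 0.5 × (2/7, 1/7, 2/7, 2/7) + 0.5 × (1/4, 1/4, 1/4, 1/4) = (0.267857, 0.196429, 0.267857, 0.267857)

D_KL(P||M) = 0.0142 bits
D_KL(Q||M) = 0.0123 bits

JSD(P||Q) = 0.5 × 0.0142 + 0.5 × 0.0123 = 0.0133 bits

Unlike KL divergence, JSD is symmetric and bounded: 0 ≤ JSD ≤ log(2).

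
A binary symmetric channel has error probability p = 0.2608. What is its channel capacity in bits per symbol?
0.1720 bits

For a binary symmetric channel (BSC) with error probability p:
Capacity C = 1 - H(p) bits per symbol

where H(p) = -p log₂(p) - (1-p) log₂(1-p) is the binary entropy function.

H(0.2608) = 0.8280 bits
C = 1 - 0.8280 = 0.1720 bits per symbol

This means we can reliably transmit up to 0.1720 bits of information per channel use.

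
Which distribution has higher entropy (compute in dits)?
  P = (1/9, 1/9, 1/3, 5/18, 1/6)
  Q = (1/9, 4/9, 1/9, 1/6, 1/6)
P

Computing entropies in dits:
H(P) = 0.6553
H(Q) = 0.6280

Distribution P has higher entropy.

Intuition: The distribution closer to uniform (more spread out) has higher entropy.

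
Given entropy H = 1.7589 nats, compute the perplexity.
5.8060

Perplexity is e^H (or exp(H) for natural log).

H = 1.7589 nats
Perplexity = e^1.7589 = 5.8060

Interpretation: The model's uncertainty is equivalent to choosing uniformly among 5.8 options.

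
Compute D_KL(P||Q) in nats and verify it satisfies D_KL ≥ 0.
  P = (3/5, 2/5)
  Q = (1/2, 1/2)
0.0201 nats

KL divergence satisfies the Gibbs inequality: D_KL(P||Q) ≥ 0 for all distributions P, Q.

D_KL(P||Q) = Σ p(x) log(p(x)/q(x))
Term by term:
  x=0: 3/5 × log_e[(3/5)/(1/2)] = 0.1094
  x=1: 2/5 × log_e[(2/5)/(1/2)] = -0.0893
D_KL(P||Q) = 0.0201 nats

D_KL(P||Q) = 0.0201 ≥ 0 ✓

This non-negativity is a fundamental property: relative entropy cannot be negative because it measures how different Q is from P.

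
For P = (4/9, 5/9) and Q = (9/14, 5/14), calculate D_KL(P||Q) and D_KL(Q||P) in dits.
D_KL(P||Q) = 0.0354, D_KL(Q||P) = 0.0345

KL divergence is not symmetric: D_KL(P||Q) ≠ D_KL(Q||P) in general.

D_KL(P||Q) = 0.0354 dits
D_KL(Q||P) = 0.0345 dits

No, they are not equal!

This asymmetry is why KL divergence is not a true distance metric.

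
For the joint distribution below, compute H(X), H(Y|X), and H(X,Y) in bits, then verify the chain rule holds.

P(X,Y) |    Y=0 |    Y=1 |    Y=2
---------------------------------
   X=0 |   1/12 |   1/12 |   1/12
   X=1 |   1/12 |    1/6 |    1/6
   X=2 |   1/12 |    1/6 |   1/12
H(X,Y) = 3.0850, H(X) = 1.5546, H(Y|X) = 1.5304 (all in bits)

Chain rule: H(X,Y) = H(X) + H(Y|X)

Left side — joint entropy directly:
H(X,Y) = -Σ p(x,y) log p(x,y) = 3.0850 bits

Right side — compute H(Y|X) from the conditional distributions:
P(X) = (1/4, 5/12, 1/3), so H(X) = 1.5546 bits
H(Y|X) = Σ_x P(X=x) · H(Y|X=x):
  P(Y|X=0) = (1/3, 1/3, 1/3), H(Y|X=0) = 1.5850, weight P(X=0) = 1/4
  P(Y|X=1) = (1/5, 2/5, 2/5), H(Y|X=1) = 1.5219, weight P(X=1) = 5/12
  P(Y|X=2) = (1/4, 1/2, 1/4), H(Y|X=2) = 1.5000, weight P(X=2) = 1/3
H(Y|X) = 1.5304 bits

H(X) + H(Y|X) = 1.5546 + 1.5304 = 3.0850 bits

Both sides equal 3.0850 bits. ✓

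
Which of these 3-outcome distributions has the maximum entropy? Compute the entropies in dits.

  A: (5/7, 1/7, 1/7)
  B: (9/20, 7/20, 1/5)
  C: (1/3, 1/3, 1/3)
C

For a discrete distribution over n outcomes, entropy is maximized by the uniform distribution.

Computing entropies:
H(A) = 0.3458 dits
H(B) = 0.4554 dits
H(C) = 0.4771 dits

The uniform distribution (where all probabilities equal 1/3) achieves the maximum entropy of log_10(3) = 0.4771 dits.

Distribution C has the highest entropy.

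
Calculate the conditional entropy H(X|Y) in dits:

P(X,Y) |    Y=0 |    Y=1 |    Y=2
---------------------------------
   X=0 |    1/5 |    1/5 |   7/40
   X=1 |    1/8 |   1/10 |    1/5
0.2895 dits

Using the chain rule: H(X|Y) = H(X,Y) - H(Y)

First, compute H(X,Y) = 0.7647 dits

Marginal P(Y) = (13/40, 3/10, 3/8)
H(Y) = 0.4752 dits

H(X|Y) = H(X,Y) - H(Y) = 0.7647 - 0.4752 = 0.2895 dits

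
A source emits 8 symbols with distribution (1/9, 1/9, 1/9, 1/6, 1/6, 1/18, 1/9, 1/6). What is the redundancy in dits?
0.0202 dits

Redundancy measures how far a source is from maximum entropy:
R = H_max - H(X)

Maximum entropy for 8 symbols: H_max = log_10(8) = 0.9031 dits
Actual entropy: H(X) = 0.8829 dits
Redundancy: R = 0.9031 - 0.8829 = 0.0202 dits

This redundancy represents potential for compression: the source could be compressed by 0.0202 dits per symbol.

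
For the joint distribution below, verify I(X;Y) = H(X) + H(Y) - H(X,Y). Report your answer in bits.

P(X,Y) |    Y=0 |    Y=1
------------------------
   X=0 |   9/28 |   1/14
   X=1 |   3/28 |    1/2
I(X;Y) = 0.3083 bits

Mutual information has multiple equivalent forms:
- I(X;Y) = H(X) - H(X|Y)
- I(X;Y) = H(Y) - H(Y|X)
- I(X;Y) = H(X) + H(Y) - H(X,Y)

Computing all quantities:
H(X) = 0.9666, H(Y) = 0.9852, H(X,Y) = 1.6435
H(X|Y) = 0.6583, H(Y|X) = 0.6769

Verification:
H(X) - H(X|Y) = 0.9666 - 0.6583 = 0.3083
H(Y) - H(Y|X) = 0.9852 - 0.6769 = 0.3083
H(X) + H(Y) - H(X,Y) = 0.9666 + 0.9852 - 1.6435 = 0.3083

All forms give I(X;Y) = 0.3083 bits. ✓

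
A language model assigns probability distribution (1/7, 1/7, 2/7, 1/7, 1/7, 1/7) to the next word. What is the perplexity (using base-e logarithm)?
5.7423

Perplexity is e^H (or exp(H) for natural log).

First, H = -Σ p log p = 1.7479 nats
Perplexity = e^1.7479 = 5.7423

Interpretation: The model's uncertainty is equivalent to choosing uniformly among 5.7 options.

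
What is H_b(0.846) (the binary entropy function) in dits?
0.1866 dits

The binary entropy function is:
H(p) = -p log(p) - (1-p) log(1-p)

H(0.846) = -0.846 × log_10(0.846) - 0.154 × log_10(0.154)
H(0.846) = 0.1866 dits

Note: Binary entropy is maximized at p=0.5 (H=1 bit) and minimized at p=0 or p=1 (H=0).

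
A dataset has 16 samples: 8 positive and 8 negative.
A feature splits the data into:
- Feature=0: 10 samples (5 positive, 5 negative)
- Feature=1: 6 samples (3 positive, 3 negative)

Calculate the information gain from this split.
0.0000 bits

Information Gain = H(Y) - H(Y|Feature)

Before split:
P(positive) = 8/16 = 0.5000
H(Y) = 1.0000 bits

After split:
Feature=0: H = 1.0000 bits (weight = 10/16)
Feature=1: H = 1.0000 bits (weight = 6/16)
H(Y|Feature) = (10/16)×1.0000 + (6/16)×1.0000 = 1.0000 bits

Information Gain = 1.0000 - 1.0000 = 0.0000 bits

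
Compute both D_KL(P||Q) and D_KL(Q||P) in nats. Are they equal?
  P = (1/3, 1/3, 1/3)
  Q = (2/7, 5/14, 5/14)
D_KL(P||Q) = 0.0054, D_KL(Q||P) = 0.0052

KL divergence is not symmetric: D_KL(P||Q) ≠ D_KL(Q||P) in general.

D_KL(P||Q) = 0.0054 nats
D_KL(Q||P) = 0.0052 nats

No, they are not equal!

This asymmetry is why KL divergence is not a true distance metric.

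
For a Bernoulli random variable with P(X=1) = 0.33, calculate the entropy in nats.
0.6342 nats

The binary entropy function is:
H(p) = -p log(p) - (1-p) log(1-p)

H(0.33) = -0.33 × log_e(0.33) - 0.67 × log_e(0.67)
H(0.33) = 0.6342 nats

Note: Binary entropy is maximized at p=0.5 (H=1 bit) and minimized at p=0 or p=1 (H=0).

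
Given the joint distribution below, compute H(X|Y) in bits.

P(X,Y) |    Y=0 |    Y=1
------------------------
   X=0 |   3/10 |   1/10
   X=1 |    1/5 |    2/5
0.8464 bits

Using the chain rule: H(X|Y) = H(X,Y) - H(Y)

First, compute H(X,Y) = 1.8464 bits

Marginal P(Y) = (1/2, 1/2)
H(Y) = 1.0000 bits

H(X|Y) = H(X,Y) - H(Y) = 1.8464 - 1.0000 = 0.8464 bits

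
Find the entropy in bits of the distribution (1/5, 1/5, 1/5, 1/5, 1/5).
2.3219 bits

Shannon entropy is H(X) = -Σ p(x) log p(x).

For P = (1/5, 1/5, 1/5, 1/5, 1/5):
H = -1/5 × log_2(1/5) -1/5 × log_2(1/5) -1/5 × log_2(1/5) -1/5 × log_2(1/5) -1/5 × log_2(1/5)
H = 2.3219 bits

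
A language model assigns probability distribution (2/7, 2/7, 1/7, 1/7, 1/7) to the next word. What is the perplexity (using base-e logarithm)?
4.7107

Perplexity is e^H (or exp(H) for natural log).

First, H = -Σ p log p = 1.5498 nats
Perplexity = e^1.5498 = 4.7107

Interpretation: The model's uncertainty is equivalent to choosing uniformly among 4.7 options.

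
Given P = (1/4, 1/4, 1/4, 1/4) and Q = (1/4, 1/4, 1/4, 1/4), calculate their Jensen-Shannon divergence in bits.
0.0000 bits

Jensen-Shannon divergence is:
JSD(P||Q) = 0.5 × D_KL(P||M) + 0.5 × D_KL(Q||M)
where M = 0.5 × (P + Q) is the mixture distribution.

M = 0.5 × (1/4, 1/4, 1/4, 1/4) + 0.5 × (1/4, 1/4, 1/4, 1/4) = (1/4, 1/4, 1/4, 1/4)

D_KL(P||M) = 0.0000 bits
D_KL(Q||M) = 0.0000 bits

JSD(P||Q) = 0.5 × 0.0000 + 0.5 × 0.0000 = 0.0000 bits

Unlike KL divergence, JSD is symmetric and bounded: 0 ≤ JSD ≤ log(2).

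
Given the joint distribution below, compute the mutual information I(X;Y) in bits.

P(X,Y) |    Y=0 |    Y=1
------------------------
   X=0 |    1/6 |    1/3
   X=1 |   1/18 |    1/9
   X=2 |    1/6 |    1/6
0.0185 bits

Mutual information: I(X;Y) = H(X) + H(Y) - H(X,Y)

Marginals:
P(X) = (1/2, 1/6, 1/3), H(X) = 1.4591 bits
P(Y) = (7/18, 11/18), H(Y) = 0.9641 bits

Joint entropy: H(X,Y) = 2.4047 bits

I(X;Y) = 1.4591 + 0.9641 - 2.4047 = 0.0185 bits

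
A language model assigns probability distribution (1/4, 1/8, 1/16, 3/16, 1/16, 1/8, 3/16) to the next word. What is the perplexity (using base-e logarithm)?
6.3013

Perplexity is e^H (or exp(H) for natural log).

First, H = -Σ p log p = 1.8407 nats
Perplexity = e^1.8407 = 6.3013

Interpretation: The model's uncertainty is equivalent to choosing uniformly among 6.3 options.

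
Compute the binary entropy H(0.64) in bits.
0.9427 bits

The binary entropy function is:
H(p) = -p log(p) - (1-p) log(1-p)

H(0.64) = -0.64 × log_2(0.64) - 0.36 × log_2(0.36)
H(0.64) = 0.9427 bits

Note: Binary entropy is maximized at p=0.5 (H=1 bit) and minimized at p=0 or p=1 (H=0).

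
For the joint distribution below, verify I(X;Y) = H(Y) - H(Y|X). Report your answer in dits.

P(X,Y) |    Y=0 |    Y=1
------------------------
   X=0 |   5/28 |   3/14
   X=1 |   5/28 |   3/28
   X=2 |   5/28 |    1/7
I(X;Y) = 0.0044 dits

Mutual information has multiple equivalent forms:
- I(X;Y) = H(X) - H(X|Y)
- I(X;Y) = H(Y) - H(Y|X)
- I(X;Y) = H(X) + H(Y) - H(X,Y)

Computing all quantities:
H(X) = 0.4733, H(Y) = 0.2999, H(X,Y) = 0.7688
H(X|Y) = 0.4689, H(Y|X) = 0.2955

Verification:
H(X) - H(X|Y) = 0.4733 - 0.4689 = 0.0044
H(Y) - H(Y|X) = 0.2999 - 0.2955 = 0.0044
H(X) + H(Y) - H(X,Y) = 0.4733 + 0.2999 - 0.7688 = 0.0044

All forms give I(X;Y) = 0.0044 dits. ✓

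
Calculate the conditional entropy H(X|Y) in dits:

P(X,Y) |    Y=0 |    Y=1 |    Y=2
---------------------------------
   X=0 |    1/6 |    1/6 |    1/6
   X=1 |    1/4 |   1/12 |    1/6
0.2912 dits

Using the chain rule: H(X|Y) = H(X,Y) - H(Y)

First, compute H(X,Y) = 0.7592 dits

Marginal P(Y) = (5/12, 1/4, 1/3)
H(Y) = 0.4680 dits

H(X|Y) = H(X,Y) - H(Y) = 0.7592 - 0.4680 = 0.2912 dits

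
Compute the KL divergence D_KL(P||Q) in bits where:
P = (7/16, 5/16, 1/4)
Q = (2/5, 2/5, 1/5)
0.0257 bits

KL divergence: D_KL(P||Q) = Σ p(x) log(p(x)/q(x))

Computing term by term:
  x=0: 7/16 × log_2[(7/16)/(2/5)] = 7/16 × 0.1293 = 0.0566
  x=1: 5/16 × log_2[(5/16)/(2/5)] = 5/16 × -0.3561 = -0.1113
  x=2: 1/4 × log_2[(1/4)/(1/5)] = 1/4 × 0.3219 = 0.0805

D_KL(P||Q) = 0.0257 bits

Note: KL divergence is always non-negative and equals 0 iff P = Q.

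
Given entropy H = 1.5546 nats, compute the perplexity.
4.7332

Perplexity is e^H (or exp(H) for natural log).

H = 1.5546 nats
Perplexity = e^1.5546 = 4.7332

Interpretation: The model's uncertainty is equivalent to choosing uniformly among 4.7 options.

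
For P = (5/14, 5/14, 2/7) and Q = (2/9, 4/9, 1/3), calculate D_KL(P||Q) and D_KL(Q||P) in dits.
D_KL(P||Q) = 0.0205, D_KL(Q||P) = 0.0187

KL divergence is not symmetric: D_KL(P||Q) ≠ D_KL(Q||P) in general.

D_KL(P||Q) = 0.0205 dits
D_KL(Q||P) = 0.0187 dits

No, they are not equal!

This asymmetry is why KL divergence is not a true distance metric.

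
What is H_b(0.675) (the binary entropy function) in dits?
0.2739 dits

The binary entropy function is:
H(p) = -p log(p) - (1-p) log(1-p)

H(0.675) = -0.675 × log_10(0.675) - 0.325 × log_10(0.325)
H(0.675) = 0.2739 dits

Note: Binary entropy is maximized at p=0.5 (H=1 bit) and minimized at p=0 or p=1 (H=0).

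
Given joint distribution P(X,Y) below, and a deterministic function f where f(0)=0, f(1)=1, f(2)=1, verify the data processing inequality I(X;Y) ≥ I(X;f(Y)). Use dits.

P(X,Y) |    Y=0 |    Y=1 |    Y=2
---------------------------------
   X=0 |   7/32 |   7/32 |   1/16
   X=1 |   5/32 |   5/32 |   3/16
I(X;Y) = 0.0187, I(X;f(Y)) = 0.0036, inequality holds: 0.0187 ≥ 0.0036

Data Processing Inequality: For any Markov chain X → Y → Z, we have I(X;Y) ≥ I(X;Z).

Here Z = f(Y) is a deterministic function of Y, forming X → Y → Z.

Original I(X;Y) = 0.0187 dits

After applying f:
P(X,Z) where Z=f(Y):
- P(X,Z=0) = P(X,Y=0)
- P(X,Z=1) = P(X,Y=1) + P(X,Y=2)

I(X;Z) = I(X;f(Y)) = 0.0036 dits

Verification: 0.0187 ≥ 0.0036 ✓

Information cannot be created by processing; the function f can only lose information about X.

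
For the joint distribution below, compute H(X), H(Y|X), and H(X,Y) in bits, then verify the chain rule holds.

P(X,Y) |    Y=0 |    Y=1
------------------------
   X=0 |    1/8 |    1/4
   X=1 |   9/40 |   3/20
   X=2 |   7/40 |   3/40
H(X,Y) = 2.4901, H(X) = 1.5613, H(Y|X) = 0.9288 (all in bits)

Chain rule: H(X,Y) = H(X) + H(Y|X)

Left side — joint entropy directly:
H(X,Y) = -Σ p(x,y) log p(x,y) = 2.4901 bits

Right side — compute H(Y|X) from the conditional distributions:
P(X) = (3/8, 3/8, 1/4), so H(X) = 1.5613 bits
H(Y|X) = Σ_x P(X=x) · H(Y|X=x):
  P(Y|X=0) = (1/3, 2/3), H(Y|X=0) = 0.9183, weight P(X=0) = 3/8
  P(Y|X=1) = (3/5, 2/5), H(Y|X=1) = 0.9710, weight P(X=1) = 3/8
  P(Y|X=2) = (7/10, 3/10), H(Y|X=2) = 0.8813, weight P(X=2) = 1/4
H(Y|X) = 0.9288 bits

H(X) + H(Y|X) = 1.5613 + 0.9288 = 2.4901 bits

Both sides equal 2.4901 bits. ✓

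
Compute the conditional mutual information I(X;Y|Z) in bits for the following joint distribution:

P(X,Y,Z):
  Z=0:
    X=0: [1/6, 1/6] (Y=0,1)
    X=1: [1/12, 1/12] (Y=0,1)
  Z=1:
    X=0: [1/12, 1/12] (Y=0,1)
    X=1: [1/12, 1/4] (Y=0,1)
0.0221 bits

Conditional mutual information: I(X;Y|Z) = H(X|Z) + H(Y|Z) - H(X,Y|Z)

H(Z) = 1.0000
H(X,Z) = 1.9183 → H(X|Z) = 0.9183
H(Y,Z) = 1.9591 → H(Y|Z) = 0.9591
H(X,Y,Z) = 2.8554 → H(X,Y|Z) = 1.8554

I(X;Y|Z) = 0.9183 + 0.9591 - 1.8554 = 0.0221 bits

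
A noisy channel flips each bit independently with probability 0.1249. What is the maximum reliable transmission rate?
0.4567 bits

For a binary symmetric channel (BSC) with error probability p:
Capacity C = 1 - H(p) bits per symbol

where H(p) = -p log₂(p) - (1-p) log₂(1-p) is the binary entropy function.

H(0.1249) = 0.5433 bits
C = 1 - 0.5433 = 0.4567 bits per symbol

This means we can reliably transmit up to 0.4567 bits of information per channel use.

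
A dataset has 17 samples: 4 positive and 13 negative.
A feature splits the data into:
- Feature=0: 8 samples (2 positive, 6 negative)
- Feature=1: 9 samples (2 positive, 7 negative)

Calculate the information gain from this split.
0.0008 bits

Information Gain = H(Y) - H(Y|Feature)

Before split:
P(positive) = 4/17 = 0.2353
H(Y) = 0.7871 bits

After split:
Feature=0: H = 0.8113 bits (weight = 8/17)
Feature=1: H = 0.7642 bits (weight = 9/17)
H(Y|Feature) = (8/17)×0.8113 + (9/17)×0.7642 = 0.7864 bits

Information Gain = 0.7871 - 0.7864 = 0.0008 bits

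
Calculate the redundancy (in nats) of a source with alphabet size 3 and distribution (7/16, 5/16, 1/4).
0.0269 nats

Redundancy measures how far a source is from maximum entropy:
R = H_max - H(X)

Maximum entropy for 3 symbols: H_max = log_e(3) = 1.0986 nats
Actual entropy: H(X) = 1.0717 nats
Redundancy: R = 1.0986 - 1.0717 = 0.0269 nats

This redundancy represents potential for compression: the source could be compressed by 0.0269 nats per symbol.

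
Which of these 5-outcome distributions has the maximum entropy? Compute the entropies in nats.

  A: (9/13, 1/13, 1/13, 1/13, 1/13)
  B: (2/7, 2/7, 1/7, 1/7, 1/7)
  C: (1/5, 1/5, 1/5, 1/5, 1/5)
C

For a discrete distribution over n outcomes, entropy is maximized by the uniform distribution.

Computing entropies:
H(A) = 1.0438 nats
H(B) = 1.5498 nats
H(C) = 1.6094 nats

The uniform distribution (where all probabilities equal 1/5) achieves the maximum entropy of log_e(5) = 1.6094 nats.

Distribution C has the highest entropy.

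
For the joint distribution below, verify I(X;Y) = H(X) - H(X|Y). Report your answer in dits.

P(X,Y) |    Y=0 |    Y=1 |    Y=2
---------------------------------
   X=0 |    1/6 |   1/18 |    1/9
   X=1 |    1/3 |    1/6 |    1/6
I(X;Y) = 0.0028 dits

Mutual information has multiple equivalent forms:
- I(X;Y) = H(X) - H(X|Y)
- I(X;Y) = H(Y) - H(Y|X)
- I(X;Y) = H(X) + H(Y) - H(X,Y)

Computing all quantities:
H(X) = 0.2764, H(Y) = 0.4502, H(X,Y) = 0.7239
H(X|Y) = 0.2737, H(Y|X) = 0.4474

Verification:
H(X) - H(X|Y) = 0.2764 - 0.2737 = 0.0028
H(Y) - H(Y|X) = 0.4502 - 0.4474 = 0.0028
H(X) + H(Y) - H(X,Y) = 0.2764 + 0.4502 - 0.7239 = 0.0028

All forms give I(X;Y) = 0.0028 dits. ✓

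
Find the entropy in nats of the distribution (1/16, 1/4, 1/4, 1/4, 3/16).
1.5269 nats

Shannon entropy is H(X) = -Σ p(x) log p(x).

For P = (1/16, 1/4, 1/4, 1/4, 3/16):
H = -1/16 × log_e(1/16) -1/4 × log_e(1/4) -1/4 × log_e(1/4) -1/4 × log_e(1/4) -3/16 × log_e(3/16)
H = 1.5269 nats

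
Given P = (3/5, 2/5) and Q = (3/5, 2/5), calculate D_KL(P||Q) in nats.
0.0000 nats

KL divergence: D_KL(P||Q) = Σ p(x) log(p(x)/q(x))

Computing term by term:
  x=0: 3/5 × log_e[(3/5)/(3/5)] = 3/5 × 0.0000 = 0.0000
  x=1: 2/5 × log_e[(2/5)/(2/5)] = 2/5 × 0.0000 = 0.0000

D_KL(P||Q) = 0.0000 nats

Note: KL divergence is always non-negative and equals 0 iff P = Q.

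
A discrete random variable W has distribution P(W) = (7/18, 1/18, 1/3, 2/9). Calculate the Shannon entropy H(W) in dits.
0.5334 dits

Shannon entropy is H(X) = -Σ p(x) log p(x).

For P = (7/18, 1/18, 1/3, 2/9):
H = -7/18 × log_10(7/18) -1/18 × log_10(1/18) -1/3 × log_10(1/3) -2/9 × log_10(2/9)
H = 0.5334 dits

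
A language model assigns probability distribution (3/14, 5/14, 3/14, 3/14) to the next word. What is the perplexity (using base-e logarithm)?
3.8884

Perplexity is e^H (or exp(H) for natural log).

First, H = -Σ p log p = 1.3580 nats
Perplexity = e^1.3580 = 3.8884

Interpretation: The model's uncertainty is equivalent to choosing uniformly among 3.9 options.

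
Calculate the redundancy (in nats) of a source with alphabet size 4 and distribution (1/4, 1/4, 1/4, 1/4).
0.0000 nats

Redundancy measures how far a source is from maximum entropy:
R = H_max - H(X)

Maximum entropy for 4 symbols: H_max = log_e(4) = 1.3863 nats
Actual entropy: H(X) = 1.3863 nats
Redundancy: R = 1.3863 - 1.3863 = 0.0000 nats

This redundancy represents potential for compression: the source could be compressed by 0.0000 nats per symbol.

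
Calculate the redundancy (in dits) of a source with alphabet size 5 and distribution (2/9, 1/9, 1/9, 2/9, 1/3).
0.0376 dits

Redundancy measures how far a source is from maximum entropy:
R = H_max - H(X)

Maximum entropy for 5 symbols: H_max = log_10(5) = 0.6990 dits
Actual entropy: H(X) = 0.6614 dits
Redundancy: R = 0.6990 - 0.6614 = 0.0376 dits

This redundancy represents potential for compression: the source could be compressed by 0.0376 dits per symbol.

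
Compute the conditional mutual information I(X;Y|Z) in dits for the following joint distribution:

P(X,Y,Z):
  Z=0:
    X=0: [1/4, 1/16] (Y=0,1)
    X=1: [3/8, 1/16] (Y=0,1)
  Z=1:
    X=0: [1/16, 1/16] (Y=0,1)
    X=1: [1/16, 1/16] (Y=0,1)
0.0009 dits

Conditional mutual information: I(X;Y|Z) = H(X|Z) + H(Y|Z) - H(X,Y|Z)

H(Z) = 0.2442
H(X,Z) = 0.5407 → H(X|Z) = 0.2965
H(Y,Z) = 0.4662 → H(Y|Z) = 0.2220
H(X,Y,Z) = 0.7618 → H(X,Y|Z) = 0.5176

I(X;Y|Z) = 0.2965 + 0.2220 - 0.5176 = 0.0009 dits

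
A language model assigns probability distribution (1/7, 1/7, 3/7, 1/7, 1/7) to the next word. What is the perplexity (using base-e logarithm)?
4.3714

Perplexity is e^H (or exp(H) for natural log).

First, H = -Σ p log p = 1.4751 nats
Perplexity = e^1.4751 = 4.3714

Interpretation: The model's uncertainty is equivalent to choosing uniformly among 4.4 options.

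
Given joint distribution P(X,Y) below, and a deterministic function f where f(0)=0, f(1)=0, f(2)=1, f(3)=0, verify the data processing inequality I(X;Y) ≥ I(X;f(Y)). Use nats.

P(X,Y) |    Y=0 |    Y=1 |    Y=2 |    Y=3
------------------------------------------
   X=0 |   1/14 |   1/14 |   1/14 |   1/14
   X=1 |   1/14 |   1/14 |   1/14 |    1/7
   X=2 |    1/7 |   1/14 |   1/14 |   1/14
I(X;Y) = 0.0284, I(X;f(Y)) = 0.0015, inequality holds: 0.0284 ≥ 0.0015

Data Processing Inequality: For any Markov chain X → Y → Z, we have I(X;Y) ≥ I(X;Z).

Here Z = f(Y) is a deterministic function of Y, forming X → Y → Z.

Original I(X;Y) = 0.0284 nats

After applying f:
P(X,Z) where Z=f(Y):
- P(X,Z=0) = P(X,Y=0) + P(X,Y=1) + P(X,Y=3)
- P(X,Z=1) = P(X,Y=2)

I(X;Z) = I(X;f(Y)) = 0.0015 nats

Verification: 0.0284 ≥ 0.0015 ✓

Information cannot be created by processing; the function f can only lose information about X.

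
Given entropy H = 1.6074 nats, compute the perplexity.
4.9898

Perplexity is e^H (or exp(H) for natural log).

H = 1.6074 nats
Perplexity = e^1.6074 = 4.9898

Interpretation: The model's uncertainty is equivalent to choosing uniformly among 5.0 options.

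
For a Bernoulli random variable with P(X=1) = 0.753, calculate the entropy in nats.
0.5590 nats

The binary entropy function is:
H(p) = -p log(p) - (1-p) log(1-p)

H(0.753) = -0.753 × log_e(0.753) - 0.247 × log_e(0.247)
H(0.753) = 0.5590 nats

Note: Binary entropy is maximized at p=0.5 (H=1 bit) and minimized at p=0 or p=1 (H=0).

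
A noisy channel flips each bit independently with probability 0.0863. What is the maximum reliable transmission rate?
0.5760 bits

For a binary symmetric channel (BSC) with error probability p:
Capacity C = 1 - H(p) bits per symbol

where H(p) = -p log₂(p) - (1-p) log₂(1-p) is the binary entropy function.

H(0.0863) = 0.4240 bits
C = 1 - 0.4240 = 0.5760 bits per symbol

This means we can reliably transmit up to 0.5760 bits of information per channel use.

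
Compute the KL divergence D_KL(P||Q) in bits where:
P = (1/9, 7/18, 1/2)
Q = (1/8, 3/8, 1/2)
0.0015 bits

KL divergence: D_KL(P||Q) = Σ p(x) log(p(x)/q(x))

Computing term by term:
  x=0: 1/9 × log_2[(1/9)/(1/8)] = 1/9 × -0.1699 = -0.0189
  x=1: 7/18 × log_2[(7/18)/(3/8)] = 7/18 × 0.0525 = 0.0204
  x=2: 1/2 × log_2[(1/2)/(1/2)] = 1/2 × 0.0000 = 0.0000

D_KL(P||Q) = 0.0015 bits

Note: KL divergence is always non-negative and equals 0 iff P = Q.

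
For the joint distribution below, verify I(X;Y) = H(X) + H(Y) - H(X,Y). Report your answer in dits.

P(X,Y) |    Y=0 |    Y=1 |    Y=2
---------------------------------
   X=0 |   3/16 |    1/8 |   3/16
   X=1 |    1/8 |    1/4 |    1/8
I(X;Y) = 0.0147 dits

Mutual information has multiple equivalent forms:
- I(X;Y) = H(X) - H(X|Y)
- I(X;Y) = H(Y) - H(Y|X)
- I(X;Y) = H(X) + H(Y) - H(X,Y)

Computing all quantities:
H(X) = 0.3010, H(Y) = 0.4755, H(X,Y) = 0.7618
H(X|Y) = 0.2863, H(Y|X) = 0.4608

Verification:
H(X) - H(X|Y) = 0.3010 - 0.2863 = 0.0147
H(Y) - H(Y|X) = 0.4755 - 0.4608 = 0.0147
H(X) + H(Y) - H(X,Y) = 0.3010 + 0.4755 - 0.7618 = 0.0147

All forms give I(X;Y) = 0.0147 dits. ✓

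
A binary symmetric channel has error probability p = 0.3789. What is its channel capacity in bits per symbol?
0.0427 bits

For a binary symmetric channel (BSC) with error probability p:
Capacity C = 1 - H(p) bits per symbol

where H(p) = -p log₂(p) - (1-p) log₂(1-p) is the binary entropy function.

H(0.3789) = 0.9573 bits
C = 1 - 0.9573 = 0.0427 bits per symbol

This means we can reliably transmit up to 0.0427 bits of information per channel use.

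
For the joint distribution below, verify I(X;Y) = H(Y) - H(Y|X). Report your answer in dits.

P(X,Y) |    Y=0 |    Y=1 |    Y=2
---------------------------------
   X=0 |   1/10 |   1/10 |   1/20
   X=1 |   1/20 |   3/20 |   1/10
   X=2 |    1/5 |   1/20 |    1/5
I(X;Y) = 0.0411 dits

Mutual information has multiple equivalent forms:
- I(X;Y) = H(X) - H(X|Y)
- I(X;Y) = H(Y) - H(Y|X)
- I(X;Y) = H(X) + H(Y) - H(X,Y)

Computing all quantities:
H(X) = 0.4634, H(Y) = 0.4760, H(X,Y) = 0.8983
H(X|Y) = 0.4223, H(Y|X) = 0.4349

Verification:
H(X) - H(X|Y) = 0.4634 - 0.4223 = 0.0411
H(Y) - H(Y|X) = 0.4760 - 0.4349 = 0.0411
H(X) + H(Y) - H(X,Y) = 0.4634 + 0.4760 - 0.8983 = 0.0411

All forms give I(X;Y) = 0.0411 dits. ✓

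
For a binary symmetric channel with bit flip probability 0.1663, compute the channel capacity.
0.3508 bits

For a binary symmetric channel (BSC) with error probability p:
Capacity C = 1 - H(p) bits per symbol

where H(p) = -p log₂(p) - (1-p) log₂(1-p) is the binary entropy function.

H(0.1663) = 0.6492 bits
C = 1 - 0.6492 = 0.3508 bits per symbol

This means we can reliably transmit up to 0.3508 bits of information per channel use.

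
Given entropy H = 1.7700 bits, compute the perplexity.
3.4105

Perplexity is 2^H (or exp(H) for natural log).

H = 1.7700 bits
Perplexity = 2^1.7700 = 3.4105

Interpretation: The model's uncertainty is equivalent to choosing uniformly among 3.4 options.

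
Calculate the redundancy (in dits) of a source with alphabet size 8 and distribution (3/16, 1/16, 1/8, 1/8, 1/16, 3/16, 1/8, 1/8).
0.0284 dits

Redundancy measures how far a source is from maximum entropy:
R = H_max - H(X)

Maximum entropy for 8 symbols: H_max = log_10(8) = 0.9031 dits
Actual entropy: H(X) = 0.8747 dits
Redundancy: R = 0.9031 - 0.8747 = 0.0284 dits

This redundancy represents potential for compression: the source could be compressed by 0.0284 dits per symbol.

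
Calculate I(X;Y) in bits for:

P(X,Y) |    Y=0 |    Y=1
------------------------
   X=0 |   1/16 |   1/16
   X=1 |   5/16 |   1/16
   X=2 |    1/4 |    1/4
0.0857 bits

Mutual information: I(X;Y) = H(X) + H(Y) - H(X,Y)

Marginals:
P(X) = (1/8, 3/8, 1/2), H(X) = 1.4056 bits
P(Y) = (5/8, 3/8), H(Y) = 0.9544 bits

Joint entropy: H(X,Y) = 2.2744 bits

I(X;Y) = 1.4056 + 0.9544 - 2.2744 = 0.0857 bits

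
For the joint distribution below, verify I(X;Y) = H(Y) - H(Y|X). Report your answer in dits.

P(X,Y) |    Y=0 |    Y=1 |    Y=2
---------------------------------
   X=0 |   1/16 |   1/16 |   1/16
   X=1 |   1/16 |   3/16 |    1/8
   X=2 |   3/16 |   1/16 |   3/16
I(X;Y) = 0.0305 dits

Mutual information has multiple equivalent forms:
- I(X;Y) = H(X) - H(X|Y)
- I(X;Y) = H(Y) - H(Y|X)
- I(X;Y) = H(X) + H(Y) - H(X,Y)

Computing all quantities:
H(X) = 0.4531, H(Y) = 0.4755, H(X,Y) = 0.8981
H(X|Y) = 0.4227, H(Y|X) = 0.4450

Verification:
H(X) - H(X|Y) = 0.4531 - 0.4227 = 0.0305
H(Y) - H(Y|X) = 0.4755 - 0.4450 = 0.0305
H(X) + H(Y) - H(X,Y) = 0.4531 + 0.4755 - 0.8981 = 0.0305

All forms give I(X;Y) = 0.0305 dits. ✓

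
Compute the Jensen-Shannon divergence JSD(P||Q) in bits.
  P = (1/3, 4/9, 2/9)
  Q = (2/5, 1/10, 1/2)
0.1267 bits

Jensen-Shannon divergence is:
JSD(P||Q) = 0.5 × D_KL(P||M) + 0.5 × D_KL(Q||M)
where M = 0.5 × (P + Q) is the mixture distribution.

M = 0.5 × (1/3, 4/9, 2/9) + 0.5 × (2/5, 1/10, 1/2) = (11/30, 0.272222, 13/36)

D_KL(P||M) = 0.1128 bits
D_KL(Q||M) = 0.1405 bits

JSD(P||Q) = 0.5 × 0.1128 + 0.5 × 0.1405 = 0.1267 bits

Unlike KL divergence, JSD is symmetric and bounded: 0 ≤ JSD ≤ log(2).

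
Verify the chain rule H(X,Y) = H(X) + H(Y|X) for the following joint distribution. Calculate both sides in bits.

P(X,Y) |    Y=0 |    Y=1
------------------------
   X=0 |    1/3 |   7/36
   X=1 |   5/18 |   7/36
H(X,Y) = 1.9604, H(X) = 0.9978, H(Y|X) = 0.9627 (all in bits)

Chain rule: H(X,Y) = H(X) + H(Y|X)

Left side — joint entropy directly:
H(X,Y) = -Σ p(x,y) log p(x,y) = 1.9604 bits

Right side — compute H(Y|X) from the conditional distributions:
P(X) = (19/36, 17/36), so H(X) = 0.9978 bits
H(Y|X) = Σ_x P(X=x) · H(Y|X=x):
  P(Y|X=0) = (12/19, 7/19), H(Y|X=0) = 0.9495, weight P(X=0) = 19/36
  P(Y|X=1) = (10/17, 7/17), H(Y|X=1) = 0.9774, weight P(X=1) = 17/36
H(Y|X) = 0.9627 bits

H(X) + H(Y|X) = 0.9978 + 0.9627 = 1.9604 bits

Both sides equal 1.9604 bits. ✓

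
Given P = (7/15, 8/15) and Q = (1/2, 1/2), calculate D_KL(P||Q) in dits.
0.0010 dits

KL divergence: D_KL(P||Q) = Σ p(x) log(p(x)/q(x))

Computing term by term:
  x=0: 7/15 × log_10[(7/15)/(1/2)] = 7/15 × -0.0300 = -0.0140
  x=1: 8/15 × log_10[(8/15)/(1/2)] = 8/15 × 0.0280 = 0.0149

D_KL(P||Q) = 0.0010 dits

Note: KL divergence is always non-negative and equals 0 iff P = Q.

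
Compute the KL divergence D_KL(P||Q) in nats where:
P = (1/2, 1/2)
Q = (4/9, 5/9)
0.0062 nats

KL divergence: D_KL(P||Q) = Σ p(x) log(p(x)/q(x))

Computing term by term:
  x=0: 1/2 × log_e[(1/2)/(4/9)] = 1/2 × 0.1178 = 0.0589
  x=1: 1/2 × log_e[(1/2)/(5/9)] = 1/2 × -0.1054 = -0.0527

D_KL(P||Q) = 0.0062 nats

Note: KL divergence is always non-negative and equals 0 iff P = Q.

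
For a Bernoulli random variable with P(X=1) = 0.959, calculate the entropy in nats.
0.1711 nats

The binary entropy function is:
H(p) = -p log(p) - (1-p) log(1-p)

H(0.959) = -0.959 × log_e(0.959) - 0.041 × log_e(0.041)
H(0.959) = 0.1711 nats

Note: Binary entropy is maximized at p=0.5 (H=1 bit) and minimized at p=0 or p=1 (H=0).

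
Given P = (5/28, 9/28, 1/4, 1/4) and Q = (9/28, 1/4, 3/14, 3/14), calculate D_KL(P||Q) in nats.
0.0529 nats

KL divergence: D_KL(P||Q) = Σ p(x) log(p(x)/q(x))

Computing term by term:
  x=0: 5/28 × log_e[(5/28)/(9/28)] = 5/28 × -0.5878 = -0.1050
  x=1: 9/28 × log_e[(9/28)/(1/4)] = 9/28 × 0.2513 = 0.0808
  x=2: 1/4 × log_e[(1/4)/(3/14)] = 1/4 × 0.1542 = 0.0385
  x=3: 1/4 × log_e[(1/4)/(3/14)] = 1/4 × 0.1542 = 0.0385

D_KL(P||Q) = 0.0529 nats

Note: KL divergence is always non-negative and equals 0 iff P = Q.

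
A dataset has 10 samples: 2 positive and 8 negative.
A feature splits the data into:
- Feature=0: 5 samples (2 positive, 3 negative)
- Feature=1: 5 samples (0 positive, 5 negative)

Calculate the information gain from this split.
0.2365 bits

Information Gain = H(Y) - H(Y|Feature)

Before split:
P(positive) = 2/10 = 0.2000
H(Y) = 0.7219 bits

After split:
Feature=0: H = 0.9710 bits (weight = 5/10)
Feature=1: H = 0.0000 bits (weight = 5/10)
H(Y|Feature) = (5/10)×0.9710 + (5/10)×0.0000 = 0.4855 bits

Information Gain = 0.7219 - 0.4855 = 0.2365 bits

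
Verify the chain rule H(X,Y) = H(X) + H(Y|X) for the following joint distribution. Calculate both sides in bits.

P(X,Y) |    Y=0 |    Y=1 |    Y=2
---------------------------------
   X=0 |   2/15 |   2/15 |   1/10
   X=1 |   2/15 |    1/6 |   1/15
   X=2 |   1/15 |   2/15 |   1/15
H(X,Y) = 3.0947, H(X) = 1.5700, H(Y|X) = 1.5248 (all in bits)

Chain rule: H(X,Y) = H(X) + H(Y|X)

Left side — joint entropy directly:
H(X,Y) = -Σ p(x,y) log p(x,y) = 3.0947 bits

Right side — compute H(Y|X) from the conditional distributions:
P(X) = (11/30, 11/30, 4/15), so H(X) = 1.5700 bits
H(Y|X) = Σ_x P(X=x) · H(Y|X=x):
  P(Y|X=0) = (4/11, 4/11, 3/11), H(Y|X=0) = 1.5726, weight P(X=0) = 11/30
  P(Y|X=1) = (4/11, 5/11, 2/11), H(Y|X=1) = 1.4949, weight P(X=1) = 11/30
  P(Y|X=2) = (1/4, 1/2, 1/4), H(Y|X=2) = 1.5000, weight P(X=2) = 4/15
H(Y|X) = 1.5248 bits

H(X) + H(Y|X) = 1.5700 + 1.5248 = 3.0947 bits

Both sides equal 3.0947 bits. ✓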